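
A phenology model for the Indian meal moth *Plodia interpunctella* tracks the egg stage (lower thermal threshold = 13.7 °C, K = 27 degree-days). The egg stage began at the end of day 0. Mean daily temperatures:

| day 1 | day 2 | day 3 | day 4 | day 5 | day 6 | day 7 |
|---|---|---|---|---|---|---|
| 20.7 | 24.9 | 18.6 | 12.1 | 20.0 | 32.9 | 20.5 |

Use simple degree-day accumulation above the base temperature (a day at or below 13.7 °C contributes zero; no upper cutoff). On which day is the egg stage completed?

day 5

Daily DD above 13.7 °C: 7.0, 11.2, 4.9, 0.0, 6.3, 19.2, 6.8.
Cumulative: 7.0, 18.2, 23.1, 23.1, 29.4, 48.6, 55.4.
The total first reaches 27 DD on day 5.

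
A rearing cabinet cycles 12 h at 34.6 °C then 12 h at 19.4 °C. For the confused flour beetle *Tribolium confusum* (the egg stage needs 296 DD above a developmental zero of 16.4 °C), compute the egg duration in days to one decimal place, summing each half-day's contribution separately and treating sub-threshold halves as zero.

27.9 days

Day half: max(0, 34.6 − 16.4) × 0.5 = 18.2 × 0.5 = 9.10 DD.
Night half: max(0, 19.4 − 16.4) × 0.5 = 3.0 × 0.5 = 1.50 DD.
Per 24 h: 10.60 DD/day.
Duration = 296 / 10.60 = 27.925 ≈ 27.9 days.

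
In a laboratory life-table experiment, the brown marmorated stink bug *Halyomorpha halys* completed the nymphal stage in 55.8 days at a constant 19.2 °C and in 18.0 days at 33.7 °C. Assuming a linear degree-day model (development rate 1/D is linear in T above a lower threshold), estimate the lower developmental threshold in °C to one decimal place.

Under the model K = D·(T − T_b), so D₁·(T₁ − T_b) = D₂·(T₂ − T_b).
55.8·(19.2 − T_b) = 18.0·(33.7 − T_b)
T_b = (55.8·19.2 − 18.0·33.7) / (55.8 − 18.0) = 464.76 / 37.8 = 12.295 °C ≈ 12.3 °C.

12.3 °C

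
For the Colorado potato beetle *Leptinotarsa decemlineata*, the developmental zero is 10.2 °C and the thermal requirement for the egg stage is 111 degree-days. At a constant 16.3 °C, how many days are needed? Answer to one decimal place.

Daily accumulation = 16.3 − 10.2 = 6.1 DD/day.
Duration = 111 / 6.1 = 18.197 ≈ 18.2 days.

18.2 days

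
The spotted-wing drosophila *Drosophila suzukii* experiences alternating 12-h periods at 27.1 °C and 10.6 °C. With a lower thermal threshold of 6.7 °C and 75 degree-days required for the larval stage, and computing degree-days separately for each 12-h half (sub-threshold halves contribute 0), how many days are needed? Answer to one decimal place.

6.2 days

Day half: max(0, 27.1 − 6.7) × 0.5 = 20.4 × 0.5 = 10.20 DD.
Night half: max(0, 10.6 − 6.7) × 0.5 = 3.9 × 0.5 = 1.95 DD.
Per 24 h: 12.15 DD/day.
Duration = 75 / 12.15 = 6.173 ≈ 6.2 days.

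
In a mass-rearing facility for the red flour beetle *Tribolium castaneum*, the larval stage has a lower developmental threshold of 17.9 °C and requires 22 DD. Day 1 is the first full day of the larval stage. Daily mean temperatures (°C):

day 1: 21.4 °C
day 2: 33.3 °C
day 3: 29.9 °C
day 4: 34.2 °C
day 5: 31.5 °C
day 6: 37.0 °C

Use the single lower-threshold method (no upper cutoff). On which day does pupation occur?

day 3

Daily DD above 17.9 °C: 3.5, 15.4, 12.0, 16.3, 13.6, 19.1.
Cumulative: 3.5, 18.9, 30.9, 47.2, 60.8, 79.9.
The total first reaches 22 DD on day 3.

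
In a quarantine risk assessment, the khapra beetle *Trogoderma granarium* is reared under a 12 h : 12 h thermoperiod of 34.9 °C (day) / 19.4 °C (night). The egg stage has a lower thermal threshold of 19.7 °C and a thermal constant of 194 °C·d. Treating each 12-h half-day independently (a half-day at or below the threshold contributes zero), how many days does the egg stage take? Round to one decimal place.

25.5 days

Day half: max(0, 34.9 − 19.7) × 0.5 = 15.2 × 0.5 = 7.60 DD.
Night half: max(0, 19.4 − 19.7) × 0.5 = 0.0 × 0.5 = 0.00 DD.
Per 24 h: 7.60 DD/day.
Duration = 194 / 7.60 = 25.526 ≈ 25.5 days.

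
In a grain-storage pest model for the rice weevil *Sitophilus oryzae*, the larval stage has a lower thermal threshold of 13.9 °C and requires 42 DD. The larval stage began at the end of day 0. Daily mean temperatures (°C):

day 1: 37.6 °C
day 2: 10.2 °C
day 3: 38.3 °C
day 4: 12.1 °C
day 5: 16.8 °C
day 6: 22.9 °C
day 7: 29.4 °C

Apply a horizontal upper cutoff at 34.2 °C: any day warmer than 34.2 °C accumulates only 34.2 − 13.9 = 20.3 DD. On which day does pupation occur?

Daily DD above 13.9 °C (capped at 20.3): 20.3, 0.0, 20.3, 0.0, 2.9, 9.0, 15.5.
Cumulative: 20.3, 20.3, 40.6, 40.6, 43.5, 52.5, 68.0.
The total first reaches 42 DD on day 5.

day 5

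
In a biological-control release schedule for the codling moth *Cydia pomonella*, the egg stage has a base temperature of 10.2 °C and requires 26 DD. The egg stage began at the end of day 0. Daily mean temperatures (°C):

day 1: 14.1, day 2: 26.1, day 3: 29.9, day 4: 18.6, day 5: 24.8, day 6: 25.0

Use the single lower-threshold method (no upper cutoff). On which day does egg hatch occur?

Daily DD above 10.2 °C: 3.9, 15.9, 19.7, 8.4, 14.6, 14.8.
Cumulative: 3.9, 19.8, 39.5, 47.9, 62.5, 77.3.
The total first reaches 26 DD on day 3.

day 3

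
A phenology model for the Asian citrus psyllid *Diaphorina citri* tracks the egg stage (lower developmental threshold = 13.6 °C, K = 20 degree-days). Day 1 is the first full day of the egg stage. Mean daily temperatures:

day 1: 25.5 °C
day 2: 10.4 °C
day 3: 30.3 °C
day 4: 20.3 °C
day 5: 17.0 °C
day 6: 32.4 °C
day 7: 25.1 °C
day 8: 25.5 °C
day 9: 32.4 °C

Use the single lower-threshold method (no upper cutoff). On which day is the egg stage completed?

Daily DD above 13.6 °C: 11.9, 0.0, 16.7, 6.7, 3.4, 18.8, 11.5, 11.9, 18.8.
Cumulative: 11.9, 11.9, 28.6, 35.3, 38.7, 57.5, 69.0, 80.9, 99.7.
The total first reaches 20 DD on day 3.

day 3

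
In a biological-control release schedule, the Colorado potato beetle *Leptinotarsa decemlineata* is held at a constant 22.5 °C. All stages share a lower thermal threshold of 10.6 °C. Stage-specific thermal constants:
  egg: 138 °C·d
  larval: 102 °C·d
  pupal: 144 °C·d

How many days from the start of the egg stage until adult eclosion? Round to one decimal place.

Daily accumulation at 22.5 °C = 22.5 − 10.6 = 11.9 DD/day.
Total K = 138 + 102 + 144 = 384 DD.
Total duration = 384 / 11.9 = 32.269 ≈ 32.3 days.

32.3 days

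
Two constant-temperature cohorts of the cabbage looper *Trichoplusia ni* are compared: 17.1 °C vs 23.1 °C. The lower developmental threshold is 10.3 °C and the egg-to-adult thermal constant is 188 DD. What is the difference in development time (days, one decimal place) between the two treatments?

At 17.1 °C: 188 / (17.1 − 10.3) = 188 / 6.8 = 27.647 d.
At 23.1 °C: 188 / (23.1 − 10.3) = 188 / 12.8 = 14.688 d.
Difference = |27.647 − 14.688| = 12.960 ≈ 13.0 days.

13.0 days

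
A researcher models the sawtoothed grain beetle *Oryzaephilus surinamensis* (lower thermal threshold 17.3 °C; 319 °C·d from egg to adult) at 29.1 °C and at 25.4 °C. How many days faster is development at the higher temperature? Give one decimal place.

12.3 days

At 29.1 °C: 319 / (29.1 − 17.3) = 319 / 11.8 = 27.034 d.
At 25.4 °C: 319 / (25.4 − 17.3) = 319 / 8.1 = 39.383 d.
Difference = |27.034 − 39.383| = 12.349 ≈ 12.3 days.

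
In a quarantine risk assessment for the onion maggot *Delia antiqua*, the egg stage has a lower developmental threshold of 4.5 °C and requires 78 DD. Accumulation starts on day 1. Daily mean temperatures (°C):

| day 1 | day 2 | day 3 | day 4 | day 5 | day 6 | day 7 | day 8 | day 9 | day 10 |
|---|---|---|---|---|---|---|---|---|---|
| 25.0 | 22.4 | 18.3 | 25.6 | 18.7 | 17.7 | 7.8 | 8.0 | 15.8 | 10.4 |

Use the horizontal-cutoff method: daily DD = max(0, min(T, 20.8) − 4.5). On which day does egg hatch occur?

Daily DD above 4.5 °C (capped at 16.3): 16.3, 16.3, 13.8, 16.3, 14.2, 13.2, 3.3, 3.5, 11.3, 5.9.
Cumulative: 16.3, 32.6, 46.4, 62.7, 76.9, 90.1, 93.4, 96.9, 108.2, 114.1.
The total first reaches 78 DD on day 6.

day 6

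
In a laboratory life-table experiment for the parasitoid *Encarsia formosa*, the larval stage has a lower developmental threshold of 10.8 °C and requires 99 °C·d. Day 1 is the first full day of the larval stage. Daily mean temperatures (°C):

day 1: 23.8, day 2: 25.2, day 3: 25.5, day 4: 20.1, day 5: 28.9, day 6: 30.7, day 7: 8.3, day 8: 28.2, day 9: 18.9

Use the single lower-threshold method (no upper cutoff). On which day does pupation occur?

day 8

Daily DD above 10.8 °C: 13.0, 14.4, 14.7, 9.3, 18.1, 19.9, 0.0, 17.4, 8.1.
Cumulative: 13.0, 27.4, 42.1, 51.4, 69.5, 89.4, 89.4, 106.8, 114.9.
The total first reaches 99 DD on day 8.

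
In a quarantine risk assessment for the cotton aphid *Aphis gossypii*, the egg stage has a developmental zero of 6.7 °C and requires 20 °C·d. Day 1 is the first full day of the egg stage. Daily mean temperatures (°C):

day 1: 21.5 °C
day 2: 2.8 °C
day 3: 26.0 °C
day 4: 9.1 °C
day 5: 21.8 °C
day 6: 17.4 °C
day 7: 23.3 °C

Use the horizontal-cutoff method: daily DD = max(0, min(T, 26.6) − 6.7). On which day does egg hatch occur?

day 3

Daily DD above 6.7 °C (capped at 19.9): 14.8, 0.0, 19.3, 2.4, 15.1, 10.7, 16.6.
Cumulative: 14.8, 14.8, 34.1, 36.5, 51.6, 62.3, 78.9.
The total first reaches 20 DD on day 3.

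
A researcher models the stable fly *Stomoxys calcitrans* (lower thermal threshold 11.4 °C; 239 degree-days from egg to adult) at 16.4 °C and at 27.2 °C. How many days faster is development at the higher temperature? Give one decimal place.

At 16.4 °C: 239 / (16.4 − 11.4) = 239 / 5.0 = 47.800 d.
At 27.2 °C: 239 / (27.2 − 11.4) = 239 / 15.8 = 15.127 d.
Difference = |47.800 − 15.127| = 32.673 ≈ 32.7 days.

32.7 days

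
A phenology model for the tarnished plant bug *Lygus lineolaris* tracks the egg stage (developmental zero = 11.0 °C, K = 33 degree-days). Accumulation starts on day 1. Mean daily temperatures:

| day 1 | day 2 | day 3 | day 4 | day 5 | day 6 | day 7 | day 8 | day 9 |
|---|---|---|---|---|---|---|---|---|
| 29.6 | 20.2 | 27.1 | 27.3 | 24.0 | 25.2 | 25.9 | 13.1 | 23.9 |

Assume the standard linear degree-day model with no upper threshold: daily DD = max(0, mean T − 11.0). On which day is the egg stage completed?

day 3

Daily DD above 11.0 °C: 18.6, 9.2, 16.1, 16.3, 13.0, 14.2, 14.9, 2.1, 12.9.
Cumulative: 18.6, 27.8, 43.9, 60.2, 73.2, 87.4, 102.3, 104.4, 117.3.
The total first reaches 33 DD on day 3.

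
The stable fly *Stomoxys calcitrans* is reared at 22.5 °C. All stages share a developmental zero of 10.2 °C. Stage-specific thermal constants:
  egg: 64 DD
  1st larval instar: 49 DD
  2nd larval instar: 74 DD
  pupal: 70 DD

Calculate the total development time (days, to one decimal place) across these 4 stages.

Daily accumulation at 22.5 °C = 22.5 − 10.2 = 12.3 DD/day.
Total K = 64 + 49 + 74 + 70 = 257 DD.
Total duration = 257 / 12.3 = 20.894 ≈ 20.9 days.

20.9 days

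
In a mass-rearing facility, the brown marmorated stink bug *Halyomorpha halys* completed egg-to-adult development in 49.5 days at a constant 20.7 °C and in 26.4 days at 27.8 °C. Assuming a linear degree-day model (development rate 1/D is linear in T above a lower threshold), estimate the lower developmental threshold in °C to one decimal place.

12.6 °C

Equal thermal constants: D₁(T₁ − T_b) = D₂(T₂ − T_b).
49.5·(20.7 − T_b) = 26.4·(27.8 − T_b)
T_b = (49.5·20.7 − 26.4·27.8) / (49.5 − 26.4) = 290.73 / 23.1 = 12.586 °C ≈ 12.6 °C.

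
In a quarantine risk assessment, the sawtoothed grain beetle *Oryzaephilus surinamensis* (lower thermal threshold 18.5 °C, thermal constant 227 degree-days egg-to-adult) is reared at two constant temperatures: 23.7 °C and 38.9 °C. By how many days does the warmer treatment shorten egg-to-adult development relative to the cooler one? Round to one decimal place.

At 23.7 °C: 227 / (23.7 − 18.5) = 227 / 5.2 = 43.654 d.
At 38.9 °C: 227 / (38.9 − 18.5) = 227 / 20.4 = 11.127 d.
Difference = |43.654 − 11.127| = 32.526 ≈ 32.5 days.

32.5 days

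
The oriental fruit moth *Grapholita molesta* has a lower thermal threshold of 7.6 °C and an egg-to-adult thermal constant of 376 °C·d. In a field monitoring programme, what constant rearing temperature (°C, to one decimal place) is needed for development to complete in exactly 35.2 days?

18.3 °C

Required daily accumulation = 376 / 35.2 = 10.682 DD/day.
T = T_base + 10.682 = 7.6 + 10.682 = 18.282 ≈ 18.3 °C.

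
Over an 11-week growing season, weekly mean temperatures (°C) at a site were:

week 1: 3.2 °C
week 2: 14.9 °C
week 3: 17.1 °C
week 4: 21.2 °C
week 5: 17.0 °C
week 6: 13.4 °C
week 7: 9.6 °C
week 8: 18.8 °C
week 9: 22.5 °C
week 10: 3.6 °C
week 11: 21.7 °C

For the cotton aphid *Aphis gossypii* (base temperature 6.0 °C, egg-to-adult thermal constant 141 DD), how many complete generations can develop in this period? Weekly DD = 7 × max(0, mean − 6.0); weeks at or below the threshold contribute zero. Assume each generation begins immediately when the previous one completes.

5 generations

Weekly DD (7 × max(0, T̄ − 6.0)): 0.0, 62.3, 77.7, 106.4, 77.0, 51.8, 25.2, 89.6, 115.5, 0.0, 109.9.
Season total = 715.4 DD.
Complete generations = ⌊715.4 / 141⌋ = 5.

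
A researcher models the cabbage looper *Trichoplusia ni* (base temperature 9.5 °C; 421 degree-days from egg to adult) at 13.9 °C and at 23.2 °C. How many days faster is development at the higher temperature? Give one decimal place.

65.0 days

At 13.9 °C: 421 / (13.9 − 9.5) = 421 / 4.4 = 95.682 d.
At 23.2 °C: 421 / (23.2 − 9.5) = 421 / 13.7 = 30.730 d.
Difference = |95.682 − 30.730| = 64.952 ≈ 65.0 days.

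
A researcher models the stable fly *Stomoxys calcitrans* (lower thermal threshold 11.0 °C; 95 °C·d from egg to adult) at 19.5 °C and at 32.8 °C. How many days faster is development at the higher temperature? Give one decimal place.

6.8 days

At 19.5 °C: 95 / (19.5 − 11.0) = 95 / 8.5 = 11.176 d.
At 32.8 °C: 95 / (32.8 − 11.0) = 95 / 21.8 = 4.358 d.
Difference = |11.176 − 4.358| = 6.819 ≈ 6.8 days.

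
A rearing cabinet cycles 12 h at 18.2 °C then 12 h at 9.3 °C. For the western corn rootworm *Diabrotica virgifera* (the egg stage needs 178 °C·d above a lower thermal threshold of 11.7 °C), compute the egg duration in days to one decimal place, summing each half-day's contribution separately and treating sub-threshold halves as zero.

54.8 days

Day half: max(0, 18.2 − 11.7) × 0.5 = 6.5 × 0.5 = 3.25 DD.
Night half: max(0, 9.3 − 11.7) × 0.5 = 0.0 × 0.5 = 0.00 DD.
Per 24 h: 3.25 DD/day.
Duration = 178 / 3.25 = 54.769 ≈ 54.8 days.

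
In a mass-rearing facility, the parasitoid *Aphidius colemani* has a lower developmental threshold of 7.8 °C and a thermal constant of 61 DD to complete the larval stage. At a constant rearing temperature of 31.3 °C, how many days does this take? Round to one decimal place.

Daily accumulation = 31.3 − 7.8 = 23.5 DD/day.
Duration = 61 / 23.5 = 2.596 ≈ 2.6 days.

2.6 days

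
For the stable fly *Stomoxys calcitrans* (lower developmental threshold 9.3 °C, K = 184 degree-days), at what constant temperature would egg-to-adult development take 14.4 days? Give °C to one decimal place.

22.1 °C

Required daily accumulation = 184 / 14.4 = 12.778 DD/day.
T = T_base + 12.778 = 9.3 + 12.778 = 22.078 ≈ 22.1 °C.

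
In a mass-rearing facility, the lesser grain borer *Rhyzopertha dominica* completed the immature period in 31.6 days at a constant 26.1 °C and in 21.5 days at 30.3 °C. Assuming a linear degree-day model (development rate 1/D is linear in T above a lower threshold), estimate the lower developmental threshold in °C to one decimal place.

Under the model K = D·(T − T_b), so D₁·(T₁ − T_b) = D₂·(T₂ − T_b).
31.6·(26.1 − T_b) = 21.5·(30.3 − T_b)
T_b = (31.6·26.1 − 21.5·30.3) / (31.6 − 21.5) = 173.31 / 10.1 = 17.159 °C ≈ 17.2 °C.

17.2 °C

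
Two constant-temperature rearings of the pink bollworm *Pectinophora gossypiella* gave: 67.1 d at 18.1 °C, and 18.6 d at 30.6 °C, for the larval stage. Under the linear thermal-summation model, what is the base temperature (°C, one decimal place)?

13.3 °C

Equal thermal constants: D₁(T₁ − T_b) = D₂(T₂ − T_b).
67.1·(18.1 − T_b) = 18.6·(30.6 − T_b)
T_b = (67.1·18.1 − 18.6·30.6) / (67.1 − 18.6) = 645.35 / 48.5 = 13.306 °C ≈ 13.3 °C.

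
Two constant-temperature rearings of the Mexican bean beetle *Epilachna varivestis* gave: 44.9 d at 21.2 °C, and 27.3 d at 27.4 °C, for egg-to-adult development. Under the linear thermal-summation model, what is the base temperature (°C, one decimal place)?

11.6 °C

Equal thermal constants: D₁(T₁ − T_b) = D₂(T₂ − T_b).
44.9·(21.2 − T_b) = 27.3·(27.4 − T_b)
T_b = (44.9·21.2 − 27.3·27.4) / (44.9 − 27.3) = 203.86 / 17.6 = 11.583 °C ≈ 11.6 °C.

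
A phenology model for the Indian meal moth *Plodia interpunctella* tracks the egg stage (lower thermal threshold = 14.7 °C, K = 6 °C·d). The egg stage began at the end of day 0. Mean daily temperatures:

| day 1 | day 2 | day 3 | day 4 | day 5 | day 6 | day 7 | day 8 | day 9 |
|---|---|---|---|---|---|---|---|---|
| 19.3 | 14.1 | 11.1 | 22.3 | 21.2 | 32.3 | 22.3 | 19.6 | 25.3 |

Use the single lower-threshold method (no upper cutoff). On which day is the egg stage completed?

day 4

Daily DD above 14.7 °C: 4.6, 0.0, 0.0, 7.6, 6.5, 17.6, 7.6, 4.9, 10.6.
Cumulative: 4.6, 4.6, 4.6, 12.2, 18.7, 36.3, 43.9, 48.8, 59.4.
The total first reaches 6 DD on day 4.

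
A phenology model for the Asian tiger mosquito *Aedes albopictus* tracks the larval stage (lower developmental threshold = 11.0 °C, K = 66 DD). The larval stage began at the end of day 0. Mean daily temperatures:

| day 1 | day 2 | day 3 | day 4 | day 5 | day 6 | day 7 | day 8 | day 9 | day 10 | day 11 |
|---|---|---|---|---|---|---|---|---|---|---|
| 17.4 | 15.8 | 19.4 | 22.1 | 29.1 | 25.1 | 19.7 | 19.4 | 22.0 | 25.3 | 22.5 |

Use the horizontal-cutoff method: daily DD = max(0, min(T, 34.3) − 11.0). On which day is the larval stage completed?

Daily DD above 11.0 °C (capped at 23.3): 6.4, 4.8, 8.4, 11.1, 18.1, 14.1, 8.7, 8.4, 11.0, 14.3, 11.5.
Cumulative: 6.4, 11.2, 19.6, 30.7, 48.8, 62.9, 71.6, 80.0, 91.0, 105.3, 116.8.
The total first reaches 66 DD on day 7.

day 7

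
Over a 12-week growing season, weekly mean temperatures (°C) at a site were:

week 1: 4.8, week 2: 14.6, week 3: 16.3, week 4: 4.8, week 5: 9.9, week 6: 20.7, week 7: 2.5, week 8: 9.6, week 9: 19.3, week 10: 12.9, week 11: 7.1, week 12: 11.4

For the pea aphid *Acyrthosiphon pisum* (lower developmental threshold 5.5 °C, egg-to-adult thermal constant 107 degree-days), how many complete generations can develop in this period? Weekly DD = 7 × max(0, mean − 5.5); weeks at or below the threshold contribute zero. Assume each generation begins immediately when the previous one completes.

Weekly DD (7 × max(0, T̄ − 5.5)): 0.0, 63.7, 75.6, 0.0, 30.8, 106.4, 0.0, 28.7, 96.6, 51.8, 11.2, 41.3.
Season total = 506.1 DD.
Complete generations = ⌊506.1 / 107⌋ = 4.

4 generations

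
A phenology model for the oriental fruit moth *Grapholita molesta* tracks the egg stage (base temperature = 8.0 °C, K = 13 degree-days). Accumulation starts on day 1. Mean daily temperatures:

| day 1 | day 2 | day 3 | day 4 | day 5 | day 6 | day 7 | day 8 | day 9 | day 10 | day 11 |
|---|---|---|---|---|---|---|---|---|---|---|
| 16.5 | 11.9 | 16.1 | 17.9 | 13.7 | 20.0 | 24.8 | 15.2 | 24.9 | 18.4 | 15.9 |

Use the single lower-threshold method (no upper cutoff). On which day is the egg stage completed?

Daily DD above 8.0 °C: 8.5, 3.9, 8.1, 9.9, 5.7, 12.0, 16.8, 7.2, 16.9, 10.4, 7.9.
Cumulative: 8.5, 12.4, 20.5, 30.4, 36.1, 48.1, 64.9, 72.1, 89.0, 99.4, 107.3.
The total first reaches 13 DD on day 3.

day 3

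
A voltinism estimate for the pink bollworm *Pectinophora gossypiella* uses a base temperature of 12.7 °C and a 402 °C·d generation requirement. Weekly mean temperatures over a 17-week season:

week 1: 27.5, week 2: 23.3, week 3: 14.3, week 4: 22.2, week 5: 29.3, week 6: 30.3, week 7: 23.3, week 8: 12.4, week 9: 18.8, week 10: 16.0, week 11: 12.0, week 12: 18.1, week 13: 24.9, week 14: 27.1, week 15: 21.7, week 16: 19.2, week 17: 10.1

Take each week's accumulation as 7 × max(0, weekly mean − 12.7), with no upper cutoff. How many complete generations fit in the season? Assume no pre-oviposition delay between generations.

2 generations

Weekly DD (7 × max(0, T̄ − 12.7)): 103.6, 74.2, 11.2, 66.5, 116.2, 123.2, 74.2, 0.0, 42.7, 23.1, 0.0, 37.8, 85.4, 100.8, 63.0, 45.5, 0.0.
Season total = 967.4 DD.
Complete generations = ⌊967.4 / 402⌋ = 2.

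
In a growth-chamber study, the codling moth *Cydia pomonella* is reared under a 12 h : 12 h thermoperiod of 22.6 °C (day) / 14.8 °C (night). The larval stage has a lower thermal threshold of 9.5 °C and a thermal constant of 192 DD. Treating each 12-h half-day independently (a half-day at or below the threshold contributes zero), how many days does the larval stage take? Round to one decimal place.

Day half: max(0, 22.6 − 9.5) × 0.5 = 13.1 × 0.5 = 6.55 DD.
Night half: max(0, 14.8 − 9.5) × 0.5 = 5.3 × 0.5 = 2.65 DD.
Per 24 h: 9.20 DD/day.
Duration = 192 / 9.20 = 20.870 ≈ 20.9 days.

20.9 days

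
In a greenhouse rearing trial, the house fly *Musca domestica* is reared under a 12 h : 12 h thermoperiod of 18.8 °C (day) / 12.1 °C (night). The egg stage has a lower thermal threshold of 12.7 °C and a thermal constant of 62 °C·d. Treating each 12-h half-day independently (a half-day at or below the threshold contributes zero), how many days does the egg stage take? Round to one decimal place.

20.3 days

Day half: max(0, 18.8 − 12.7) × 0.5 = 6.1 × 0.5 = 3.05 DD.
Night half: max(0, 12.1 − 12.7) × 0.5 = 0.0 × 0.5 = 0.00 DD.
Per 24 h: 3.05 DD/day.
Duration = 62 / 3.05 = 20.328 ≈ 20.3 days.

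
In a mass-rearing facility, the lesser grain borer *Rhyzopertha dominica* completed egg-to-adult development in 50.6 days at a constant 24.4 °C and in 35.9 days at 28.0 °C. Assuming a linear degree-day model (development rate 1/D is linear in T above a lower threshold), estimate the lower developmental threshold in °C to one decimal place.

Under the model K = D·(T − T_b), so D₁·(T₁ − T_b) = D₂·(T₂ − T_b).
50.6·(24.4 − T_b) = 35.9·(28.0 − T_b)
T_b = (50.6·24.4 − 35.9·28.0) / (50.6 − 35.9) = 229.44 / 14.7 = 15.608 °C ≈ 15.6 °C.

15.6 °C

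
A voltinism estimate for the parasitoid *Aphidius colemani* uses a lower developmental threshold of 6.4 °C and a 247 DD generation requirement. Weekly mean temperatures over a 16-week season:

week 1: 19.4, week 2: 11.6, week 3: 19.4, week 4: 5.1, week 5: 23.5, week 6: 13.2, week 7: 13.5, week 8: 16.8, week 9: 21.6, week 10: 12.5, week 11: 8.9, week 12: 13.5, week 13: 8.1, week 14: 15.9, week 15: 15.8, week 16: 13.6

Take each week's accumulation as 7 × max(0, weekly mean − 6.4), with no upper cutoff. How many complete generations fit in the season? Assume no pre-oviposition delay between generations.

Weekly DD (7 × max(0, T̄ − 6.4)): 91.0, 36.4, 91.0, 0.0, 119.7, 47.6, 49.7, 72.8, 106.4, 42.7, 17.5, 49.7, 11.9, 66.5, 65.8, 50.4.
Season total = 919.1 DD.
Complete generations = ⌊919.1 / 247⌋ = 3.

3 generations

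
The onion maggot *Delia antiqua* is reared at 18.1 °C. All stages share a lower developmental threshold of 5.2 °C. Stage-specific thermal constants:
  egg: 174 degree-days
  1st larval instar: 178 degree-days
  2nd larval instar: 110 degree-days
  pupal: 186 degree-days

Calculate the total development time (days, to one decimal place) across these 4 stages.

Daily accumulation at 18.1 °C = 18.1 − 5.2 = 12.9 DD/day.
Total K = 174 + 178 + 110 + 186 = 648 DD.
Total duration = 648 / 12.9 = 50.233 ≈ 50.2 days.

50.2 days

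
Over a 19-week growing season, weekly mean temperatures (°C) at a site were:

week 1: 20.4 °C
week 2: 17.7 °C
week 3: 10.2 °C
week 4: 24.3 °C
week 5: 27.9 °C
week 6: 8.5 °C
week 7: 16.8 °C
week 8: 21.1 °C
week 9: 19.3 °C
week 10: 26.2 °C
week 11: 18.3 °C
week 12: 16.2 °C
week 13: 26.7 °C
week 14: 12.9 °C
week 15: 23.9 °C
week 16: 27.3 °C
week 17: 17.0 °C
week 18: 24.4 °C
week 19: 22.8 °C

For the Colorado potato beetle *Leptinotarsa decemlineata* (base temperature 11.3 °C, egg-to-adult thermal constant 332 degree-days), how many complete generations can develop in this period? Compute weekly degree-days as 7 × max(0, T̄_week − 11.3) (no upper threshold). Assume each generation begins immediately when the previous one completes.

Weekly DD (7 × max(0, T̄ − 11.3)): 63.7, 44.8, 0.0, 91.0, 116.2, 0.0, 38.5, 68.6, 56.0, 104.3, 49.0, 34.3, 107.8, 11.2, 88.2, 112.0, 39.9, 91.7, 80.5.
Season total = 1197.7 DD.
Complete generations = ⌊1197.7 / 332⌋ = 3.

3 generations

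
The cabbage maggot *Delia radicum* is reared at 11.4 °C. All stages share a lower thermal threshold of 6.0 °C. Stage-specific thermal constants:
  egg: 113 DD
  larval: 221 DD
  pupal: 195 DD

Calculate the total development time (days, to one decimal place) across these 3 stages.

Daily accumulation at 11.4 °C = 11.4 − 6.0 = 5.4 DD/day.
Total K = 113 + 221 + 195 = 529 DD.
Total duration = 529 / 5.4 = 97.963 ≈ 98.0 days.

98.0 days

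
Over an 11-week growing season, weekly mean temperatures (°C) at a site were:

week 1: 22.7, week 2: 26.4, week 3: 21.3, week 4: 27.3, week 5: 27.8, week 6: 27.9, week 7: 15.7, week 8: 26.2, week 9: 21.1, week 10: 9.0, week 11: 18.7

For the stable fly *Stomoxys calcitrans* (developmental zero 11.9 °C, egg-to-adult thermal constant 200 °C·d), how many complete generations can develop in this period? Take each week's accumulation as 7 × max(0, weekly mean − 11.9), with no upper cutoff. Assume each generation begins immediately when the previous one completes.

Weekly DD (7 × max(0, T̄ − 11.9)): 75.6, 101.5, 65.8, 107.8, 111.3, 112.0, 26.6, 100.1, 64.4, 0.0, 47.6.
Season total = 812.7 DD.
Complete generations = ⌊812.7 / 200⌋ = 4.

4 generations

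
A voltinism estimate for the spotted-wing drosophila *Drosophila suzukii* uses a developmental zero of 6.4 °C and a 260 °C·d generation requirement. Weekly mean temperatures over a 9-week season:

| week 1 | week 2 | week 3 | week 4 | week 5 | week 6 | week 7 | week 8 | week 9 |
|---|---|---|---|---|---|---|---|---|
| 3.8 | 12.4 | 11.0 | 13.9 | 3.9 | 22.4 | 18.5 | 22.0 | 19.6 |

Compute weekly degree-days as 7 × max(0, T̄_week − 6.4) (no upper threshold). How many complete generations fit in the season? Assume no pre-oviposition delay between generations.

Weekly DD (7 × max(0, T̄ − 6.4)): 0.0, 42.0, 32.2, 52.5, 0.0, 112.0, 84.7, 109.2, 92.4.
Season total = 525.0 DD.
Complete generations = ⌊525.0 / 260⌋ = 2.

2 generations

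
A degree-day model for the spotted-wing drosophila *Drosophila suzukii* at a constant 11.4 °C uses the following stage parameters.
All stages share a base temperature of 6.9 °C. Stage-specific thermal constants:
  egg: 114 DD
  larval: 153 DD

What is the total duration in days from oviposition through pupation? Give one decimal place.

Daily accumulation at 11.4 °C = 11.4 − 6.9 = 4.5 DD/day.
Total K = 114 + 153 = 267 DD.
Total duration = 267 / 4.5 = 59.333 ≈ 59.3 days.

59.3 days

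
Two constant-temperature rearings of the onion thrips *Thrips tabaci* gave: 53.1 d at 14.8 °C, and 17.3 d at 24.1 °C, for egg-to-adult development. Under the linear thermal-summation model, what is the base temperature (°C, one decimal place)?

10.3 °C

Equal thermal constants: D₁(T₁ − T_b) = D₂(T₂ − T_b).
53.1·(14.8 − T_b) = 17.3·(24.1 − T_b)
T_b = (53.1·14.8 − 17.3·24.1) / (53.1 − 17.3) = 368.95 / 35.8 = 10.306 °C ≈ 10.3 °C.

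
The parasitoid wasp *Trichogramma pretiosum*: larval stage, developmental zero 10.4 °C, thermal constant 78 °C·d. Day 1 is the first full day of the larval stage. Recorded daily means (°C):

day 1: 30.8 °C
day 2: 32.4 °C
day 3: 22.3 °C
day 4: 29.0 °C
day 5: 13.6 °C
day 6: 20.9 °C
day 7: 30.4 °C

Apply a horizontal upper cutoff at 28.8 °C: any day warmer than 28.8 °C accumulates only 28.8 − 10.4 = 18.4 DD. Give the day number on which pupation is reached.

day 6

Daily DD above 10.4 °C (capped at 18.4): 18.4, 18.4, 11.9, 18.4, 3.2, 10.5, 18.4.
Cumulative: 18.4, 36.8, 48.7, 67.1, 70.3, 80.8, 99.2.
The total first reaches 78 DD on day 6.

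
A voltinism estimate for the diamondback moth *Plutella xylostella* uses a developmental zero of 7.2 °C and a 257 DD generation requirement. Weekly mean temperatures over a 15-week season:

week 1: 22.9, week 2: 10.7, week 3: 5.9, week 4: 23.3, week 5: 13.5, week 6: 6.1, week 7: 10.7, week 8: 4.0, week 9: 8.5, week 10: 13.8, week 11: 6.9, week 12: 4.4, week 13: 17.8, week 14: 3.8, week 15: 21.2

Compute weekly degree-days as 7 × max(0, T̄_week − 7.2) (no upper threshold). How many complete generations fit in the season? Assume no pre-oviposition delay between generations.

Weekly DD (7 × max(0, T̄ − 7.2)): 109.9, 24.5, 0.0, 112.7, 44.1, 0.0, 24.5, 0.0, 9.1, 46.2, 0.0, 0.0, 74.2, 0.0, 98.0.
Season total = 543.2 DD.
Complete generations = ⌊543.2 / 257⌋ = 2.

2 generations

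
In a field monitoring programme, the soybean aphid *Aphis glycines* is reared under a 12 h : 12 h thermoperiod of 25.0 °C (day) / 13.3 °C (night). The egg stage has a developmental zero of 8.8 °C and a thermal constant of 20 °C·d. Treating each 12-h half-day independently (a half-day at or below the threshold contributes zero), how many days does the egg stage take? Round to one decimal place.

Day half: max(0, 25.0 − 8.8) × 0.5 = 16.2 × 0.5 = 8.10 DD.
Night half: max(0, 13.3 − 8.8) × 0.5 = 4.5 × 0.5 = 2.25 DD.
Per 24 h: 10.35 DD/day.
Duration = 20 / 10.35 = 1.932 ≈ 1.9 days.

1.9 days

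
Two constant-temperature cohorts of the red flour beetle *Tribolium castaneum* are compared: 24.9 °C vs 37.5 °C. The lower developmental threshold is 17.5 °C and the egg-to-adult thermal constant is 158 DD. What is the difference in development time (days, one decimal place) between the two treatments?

13.5 days

At 24.9 °C: 158 / (24.9 − 17.5) = 158 / 7.4 = 21.351 d.
At 37.5 °C: 158 / (37.5 − 17.5) = 158 / 20.0 = 7.900 d.
Difference = |21.351 − 7.900| = 13.451 ≈ 13.5 days.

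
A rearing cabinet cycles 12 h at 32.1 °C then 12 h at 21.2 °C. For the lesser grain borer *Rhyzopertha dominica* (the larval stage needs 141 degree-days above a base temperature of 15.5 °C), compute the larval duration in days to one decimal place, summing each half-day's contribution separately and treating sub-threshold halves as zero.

Day half: max(0, 32.1 − 15.5) × 0.5 = 16.6 × 0.5 = 8.30 DD.
Night half: max(0, 21.2 − 15.5) × 0.5 = 5.7 × 0.5 = 2.85 DD.
Per 24 h: 11.15 DD/day.
Duration = 141 / 11.15 = 12.646 ≈ 12.6 days.

12.6 days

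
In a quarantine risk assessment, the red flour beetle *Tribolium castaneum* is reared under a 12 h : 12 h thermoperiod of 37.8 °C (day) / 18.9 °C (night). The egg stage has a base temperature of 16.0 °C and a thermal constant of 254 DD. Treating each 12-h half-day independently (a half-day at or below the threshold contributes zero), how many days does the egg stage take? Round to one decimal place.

Day half: max(0, 37.8 − 16.0) × 0.5 = 21.8 × 0.5 = 10.90 DD.
Night half: max(0, 18.9 − 16.0) × 0.5 = 2.9 × 0.5 = 1.45 DD.
Per 24 h: 12.35 DD/day.
Duration = 254 / 12.35 = 20.567 ≈ 20.6 days.

20.6 days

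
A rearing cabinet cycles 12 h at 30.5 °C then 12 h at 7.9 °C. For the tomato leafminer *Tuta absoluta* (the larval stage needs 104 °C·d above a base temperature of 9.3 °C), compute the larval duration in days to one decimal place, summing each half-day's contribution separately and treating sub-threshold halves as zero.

Day half: max(0, 30.5 − 9.3) × 0.5 = 21.2 × 0.5 = 10.60 DD.
Night half: max(0, 7.9 − 9.3) × 0.5 = 0.0 × 0.5 = 0.00 DD.
Per 24 h: 10.60 DD/day.
Duration = 104 / 10.60 = 9.811 ≈ 9.8 days.

9.8 days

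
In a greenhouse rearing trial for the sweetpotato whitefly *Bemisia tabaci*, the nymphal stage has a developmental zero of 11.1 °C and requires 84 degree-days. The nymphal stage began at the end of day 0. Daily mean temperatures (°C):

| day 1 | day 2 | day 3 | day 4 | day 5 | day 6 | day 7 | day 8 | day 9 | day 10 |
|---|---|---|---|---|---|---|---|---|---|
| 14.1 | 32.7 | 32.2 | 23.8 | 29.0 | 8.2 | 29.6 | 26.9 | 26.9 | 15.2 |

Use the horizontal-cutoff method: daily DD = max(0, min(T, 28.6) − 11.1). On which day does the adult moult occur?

day 7

Daily DD above 11.1 °C (capped at 17.5): 3.0, 17.5, 17.5, 12.7, 17.5, 0.0, 17.5, 15.8, 15.8, 4.1.
Cumulative: 3.0, 20.5, 38.0, 50.7, 68.2, 68.2, 85.7, 101.5, 117.3, 121.4.
The total first reaches 84 DD on day 7.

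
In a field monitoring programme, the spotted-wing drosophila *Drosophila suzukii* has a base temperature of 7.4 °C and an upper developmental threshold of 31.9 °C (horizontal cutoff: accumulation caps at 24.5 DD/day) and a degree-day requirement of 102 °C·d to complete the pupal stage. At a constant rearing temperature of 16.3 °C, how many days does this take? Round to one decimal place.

Daily accumulation = 16.3 − 7.4 = 8.9 DD/day.
Duration = 102 / 8.9 = 11.461 ≈ 11.5 days.

11.5 days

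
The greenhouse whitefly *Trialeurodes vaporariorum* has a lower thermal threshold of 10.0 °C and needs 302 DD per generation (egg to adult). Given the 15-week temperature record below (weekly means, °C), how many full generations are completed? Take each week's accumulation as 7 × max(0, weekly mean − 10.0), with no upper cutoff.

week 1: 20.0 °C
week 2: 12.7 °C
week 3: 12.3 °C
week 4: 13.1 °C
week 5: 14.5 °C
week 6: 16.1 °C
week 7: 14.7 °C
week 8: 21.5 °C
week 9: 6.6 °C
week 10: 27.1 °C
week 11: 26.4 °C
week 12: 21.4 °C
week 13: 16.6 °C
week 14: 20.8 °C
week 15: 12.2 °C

2 generations

Weekly DD (7 × max(0, T̄ − 10.0)): 70.0, 18.9, 16.1, 21.7, 31.5, 42.7, 32.9, 80.5, 0.0, 119.7, 114.8, 79.8, 46.2, 75.6, 15.4.
Season total = 765.8 DD.
Complete generations = ⌊765.8 / 302⌋ = 2.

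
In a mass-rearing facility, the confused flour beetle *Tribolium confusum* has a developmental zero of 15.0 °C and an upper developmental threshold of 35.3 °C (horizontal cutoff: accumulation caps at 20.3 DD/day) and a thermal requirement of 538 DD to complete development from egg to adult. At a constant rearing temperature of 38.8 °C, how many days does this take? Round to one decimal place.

Temperature 38.8 °C exceeds the upper threshold, so daily accumulation caps at 35.3 − 15.0 = 20.3 DD/day.
Duration = 538 / 20.3 = 26.502 ≈ 26.5 days.

26.5 days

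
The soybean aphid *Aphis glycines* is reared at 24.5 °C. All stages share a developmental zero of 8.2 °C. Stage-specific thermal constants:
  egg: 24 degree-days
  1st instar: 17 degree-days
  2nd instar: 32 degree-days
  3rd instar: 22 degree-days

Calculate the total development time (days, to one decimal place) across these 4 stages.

Daily accumulation at 24.5 °C = 24.5 − 8.2 = 16.3 DD/day.
Total K = 24 + 17 + 32 + 22 = 95 DD.
Total duration = 95 / 16.3 = 5.828 ≈ 5.8 days.

5.8 days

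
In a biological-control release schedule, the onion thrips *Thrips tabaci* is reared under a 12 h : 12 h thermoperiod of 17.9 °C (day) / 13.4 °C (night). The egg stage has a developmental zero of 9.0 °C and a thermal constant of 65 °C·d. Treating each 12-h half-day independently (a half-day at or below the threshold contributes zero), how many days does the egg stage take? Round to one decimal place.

Day half: max(0, 17.9 − 9.0) × 0.5 = 8.9 × 0.5 = 4.45 DD.
Night half: max(0, 13.4 − 9.0) × 0.5 = 4.4 × 0.5 = 2.20 DD.
Per 24 h: 6.65 DD/day.
Duration = 65 / 6.65 = 9.774 ≈ 9.8 days.

9.8 days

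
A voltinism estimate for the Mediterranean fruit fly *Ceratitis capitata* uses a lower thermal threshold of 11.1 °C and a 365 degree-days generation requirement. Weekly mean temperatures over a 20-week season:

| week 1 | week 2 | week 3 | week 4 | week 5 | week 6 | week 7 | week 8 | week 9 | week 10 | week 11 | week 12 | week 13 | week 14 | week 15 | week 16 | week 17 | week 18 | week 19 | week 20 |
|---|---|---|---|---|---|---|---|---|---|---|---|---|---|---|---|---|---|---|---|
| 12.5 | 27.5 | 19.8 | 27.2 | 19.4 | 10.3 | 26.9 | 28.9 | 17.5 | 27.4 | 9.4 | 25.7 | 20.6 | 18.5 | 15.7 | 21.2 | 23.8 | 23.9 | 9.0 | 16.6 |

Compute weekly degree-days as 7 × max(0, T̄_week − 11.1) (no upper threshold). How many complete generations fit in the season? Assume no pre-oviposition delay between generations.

Weekly DD (7 × max(0, T̄ − 11.1)): 9.8, 114.8, 60.9, 112.7, 58.1, 0.0, 110.6, 124.6, 44.8, 114.1, 0.0, 102.2, 66.5, 51.8, 32.2, 70.7, 88.9, 89.6, 0.0, 38.5.
Season total = 1290.8 DD.
Complete generations = ⌊1290.8 / 365⌋ = 3.

3 generations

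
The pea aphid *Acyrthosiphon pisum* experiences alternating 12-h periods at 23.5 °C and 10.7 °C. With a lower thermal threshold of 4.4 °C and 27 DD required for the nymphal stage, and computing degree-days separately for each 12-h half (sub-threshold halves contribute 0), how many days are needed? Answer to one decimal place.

Day half: max(0, 23.5 − 4.4) × 0.5 = 19.1 × 0.5 = 9.55 DD.
Night half: max(0, 10.7 − 4.4) × 0.5 = 6.3 × 0.5 = 3.15 DD.
Per 24 h: 12.70 DD/day.
Duration = 27 / 12.70 = 2.126 ≈ 2.1 days.

2.1 days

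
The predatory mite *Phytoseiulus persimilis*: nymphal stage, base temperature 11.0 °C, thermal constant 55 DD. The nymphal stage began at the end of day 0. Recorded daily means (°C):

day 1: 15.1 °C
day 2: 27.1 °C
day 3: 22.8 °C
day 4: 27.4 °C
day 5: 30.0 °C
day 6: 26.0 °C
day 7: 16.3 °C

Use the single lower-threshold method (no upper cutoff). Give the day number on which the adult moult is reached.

day 5

Daily DD above 11.0 °C: 4.1, 16.1, 11.8, 16.4, 19.0, 15.0, 5.3.
Cumulative: 4.1, 20.2, 32.0, 48.4, 67.4, 82.4, 87.7.
The total first reaches 55 DD on day 5.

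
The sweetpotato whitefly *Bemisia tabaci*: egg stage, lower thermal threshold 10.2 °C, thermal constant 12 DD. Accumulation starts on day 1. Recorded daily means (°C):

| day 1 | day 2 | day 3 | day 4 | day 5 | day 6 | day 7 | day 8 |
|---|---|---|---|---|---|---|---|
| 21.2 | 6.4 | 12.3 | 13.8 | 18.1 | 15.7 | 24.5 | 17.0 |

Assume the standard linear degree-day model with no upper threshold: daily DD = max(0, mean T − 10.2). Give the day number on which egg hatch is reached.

Daily DD above 10.2 °C: 11.0, 0.0, 2.1, 3.6, 7.9, 5.5, 14.3, 6.8.
Cumulative: 11.0, 11.0, 13.1, 16.7, 24.6, 30.1, 44.4, 51.2.
The total first reaches 12 DD on day 3.

day 3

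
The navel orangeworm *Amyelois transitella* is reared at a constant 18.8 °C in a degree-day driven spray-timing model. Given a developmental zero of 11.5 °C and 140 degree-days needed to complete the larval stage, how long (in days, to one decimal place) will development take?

Daily accumulation = 18.8 − 11.5 = 7.3 DD/day.
Duration = 140 / 7.3 = 19.178 ≈ 19.2 days.

19.2 days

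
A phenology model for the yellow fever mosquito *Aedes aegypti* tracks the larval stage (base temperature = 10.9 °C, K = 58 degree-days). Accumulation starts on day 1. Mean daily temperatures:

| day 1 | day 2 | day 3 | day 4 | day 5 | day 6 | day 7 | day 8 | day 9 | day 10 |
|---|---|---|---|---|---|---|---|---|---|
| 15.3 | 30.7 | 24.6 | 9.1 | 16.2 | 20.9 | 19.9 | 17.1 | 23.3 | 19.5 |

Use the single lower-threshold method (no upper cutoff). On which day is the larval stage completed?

day 7

Daily DD above 10.9 °C: 4.4, 19.8, 13.7, 0.0, 5.3, 10.0, 9.0, 6.2, 12.4, 8.6.
Cumulative: 4.4, 24.2, 37.9, 37.9, 43.2, 53.2, 62.2, 68.4, 80.8, 89.4.
The total first reaches 58 DD on day 7.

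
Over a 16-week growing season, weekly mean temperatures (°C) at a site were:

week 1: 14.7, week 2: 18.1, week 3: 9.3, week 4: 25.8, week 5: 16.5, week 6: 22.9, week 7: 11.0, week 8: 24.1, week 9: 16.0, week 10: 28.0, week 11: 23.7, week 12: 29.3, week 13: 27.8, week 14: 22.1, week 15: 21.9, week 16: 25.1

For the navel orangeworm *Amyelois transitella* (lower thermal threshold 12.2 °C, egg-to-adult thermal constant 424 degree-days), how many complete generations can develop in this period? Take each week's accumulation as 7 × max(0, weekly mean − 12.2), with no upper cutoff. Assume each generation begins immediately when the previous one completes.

Weekly DD (7 × max(0, T̄ − 12.2)): 17.5, 41.3, 0.0, 95.2, 30.1, 74.9, 0.0, 83.3, 26.6, 110.6, 80.5, 119.7, 109.2, 69.3, 67.9, 90.3.
Season total = 1016.4 DD.
Complete generations = ⌊1016.4 / 424⌋ = 2.

2 generations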